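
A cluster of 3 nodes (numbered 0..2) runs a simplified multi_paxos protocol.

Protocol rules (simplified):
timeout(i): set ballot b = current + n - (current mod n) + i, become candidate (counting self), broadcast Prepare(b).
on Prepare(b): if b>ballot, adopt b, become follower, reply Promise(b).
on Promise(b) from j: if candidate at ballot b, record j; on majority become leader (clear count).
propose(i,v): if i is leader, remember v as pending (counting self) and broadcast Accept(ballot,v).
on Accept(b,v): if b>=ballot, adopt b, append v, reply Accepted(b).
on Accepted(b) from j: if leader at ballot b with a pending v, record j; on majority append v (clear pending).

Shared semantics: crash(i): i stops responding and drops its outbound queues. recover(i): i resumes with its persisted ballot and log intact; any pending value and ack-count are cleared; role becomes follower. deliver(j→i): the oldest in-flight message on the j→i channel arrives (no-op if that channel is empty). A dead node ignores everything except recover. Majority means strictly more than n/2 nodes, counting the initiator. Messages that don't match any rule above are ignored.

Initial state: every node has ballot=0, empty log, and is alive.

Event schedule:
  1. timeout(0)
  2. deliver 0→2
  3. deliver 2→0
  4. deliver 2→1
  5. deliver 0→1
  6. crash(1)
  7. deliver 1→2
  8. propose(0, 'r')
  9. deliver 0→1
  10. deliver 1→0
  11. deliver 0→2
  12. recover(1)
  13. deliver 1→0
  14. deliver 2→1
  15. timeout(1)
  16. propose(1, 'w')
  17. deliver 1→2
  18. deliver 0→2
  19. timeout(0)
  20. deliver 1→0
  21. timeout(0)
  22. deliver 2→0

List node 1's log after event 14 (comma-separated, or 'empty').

empty

after 1 — timeout(0): n0:cand/b3/[-]
after 2 — deliver 0→2: n2:foll/b3/[-]
after 3 — deliver 2→0: n0:lead/b3/[-]
after 4 — deliver 2→1: ·
after 5 — deliver 0→1: n1:foll/b3/[-]
after 6 — crash(1): n1:✗foll/b3/[-]
after 7 — deliver 1→2: ·
after 8 — propose(0,'r'): ·
after 9 — deliver 0→1: ·
after 10 — deliver 1→0: ·
after 11 — deliver 0→2: n2:foll/b3/[r]
after 12 — recover(1): n1:foll/b3/[-]
after 13 — deliver 1→0: ·
after 14 — deliver 2→1: ·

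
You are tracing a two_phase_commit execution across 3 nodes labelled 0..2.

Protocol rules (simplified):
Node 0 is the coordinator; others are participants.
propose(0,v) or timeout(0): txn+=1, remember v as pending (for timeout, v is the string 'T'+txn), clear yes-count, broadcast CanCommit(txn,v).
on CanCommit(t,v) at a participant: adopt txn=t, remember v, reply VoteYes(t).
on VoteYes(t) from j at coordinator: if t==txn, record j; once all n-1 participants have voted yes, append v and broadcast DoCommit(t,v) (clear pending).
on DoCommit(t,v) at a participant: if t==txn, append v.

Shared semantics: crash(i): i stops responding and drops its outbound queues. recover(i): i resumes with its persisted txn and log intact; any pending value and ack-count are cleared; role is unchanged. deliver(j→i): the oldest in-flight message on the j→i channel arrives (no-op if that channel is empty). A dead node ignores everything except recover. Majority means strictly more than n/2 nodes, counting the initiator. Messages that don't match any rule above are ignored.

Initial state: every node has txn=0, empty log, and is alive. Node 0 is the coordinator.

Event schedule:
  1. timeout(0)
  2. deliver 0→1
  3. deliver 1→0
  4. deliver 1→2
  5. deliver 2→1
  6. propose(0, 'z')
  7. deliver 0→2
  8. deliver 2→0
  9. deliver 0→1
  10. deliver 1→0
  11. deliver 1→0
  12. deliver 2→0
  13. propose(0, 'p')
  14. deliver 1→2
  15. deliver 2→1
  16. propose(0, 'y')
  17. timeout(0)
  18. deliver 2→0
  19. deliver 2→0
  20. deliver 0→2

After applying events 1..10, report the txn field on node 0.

2

after 1 — timeout(0): n0:coor/t1/[-]
after 2 — deliver 0→1: n1:part/t1/[-]
after 3 — deliver 1→0: ·
after 4 — deliver 1→2: ·
after 5 — deliver 2→1: ·
after 6 — propose(0,'z'): n0:coor/t2/[-]
after 7 — deliver 0→2: n2:part/t1/[-]
after 8 — deliver 2→0: ·
after 9 — deliver 0→1: n1:part/t2/[-]
after 10 — deliver 1→0: ·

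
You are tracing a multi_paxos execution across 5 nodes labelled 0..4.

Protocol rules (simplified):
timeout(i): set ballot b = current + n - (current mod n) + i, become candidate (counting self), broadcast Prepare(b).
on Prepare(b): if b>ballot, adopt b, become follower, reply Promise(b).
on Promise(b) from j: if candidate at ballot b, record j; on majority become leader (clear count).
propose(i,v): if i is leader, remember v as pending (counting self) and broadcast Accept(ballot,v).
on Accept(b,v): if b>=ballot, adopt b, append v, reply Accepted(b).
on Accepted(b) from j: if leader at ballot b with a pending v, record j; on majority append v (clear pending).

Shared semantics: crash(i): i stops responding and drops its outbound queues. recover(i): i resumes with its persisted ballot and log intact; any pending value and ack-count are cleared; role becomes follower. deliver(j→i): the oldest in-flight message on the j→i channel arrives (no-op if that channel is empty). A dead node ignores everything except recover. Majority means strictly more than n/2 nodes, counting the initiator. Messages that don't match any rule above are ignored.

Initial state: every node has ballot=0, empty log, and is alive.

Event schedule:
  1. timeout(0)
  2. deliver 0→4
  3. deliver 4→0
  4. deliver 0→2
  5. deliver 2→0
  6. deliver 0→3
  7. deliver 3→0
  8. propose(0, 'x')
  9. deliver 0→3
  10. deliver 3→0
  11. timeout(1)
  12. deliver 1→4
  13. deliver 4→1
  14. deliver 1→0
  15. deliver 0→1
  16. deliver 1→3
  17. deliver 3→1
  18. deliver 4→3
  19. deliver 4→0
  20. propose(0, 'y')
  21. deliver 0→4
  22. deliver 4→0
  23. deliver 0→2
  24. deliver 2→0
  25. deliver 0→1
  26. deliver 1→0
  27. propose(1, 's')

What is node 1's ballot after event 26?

6

after 1 — timeout(0): n0:cand/b5/[-]
after 2 — deliver 0→4: n4:foll/b5/[-]
after 3 — deliver 4→0: ·
after 4 — deliver 0→2: n2:foll/b5/[-]
after 5 — deliver 2→0: n0:lead/b5/[-]
after 6 — deliver 0→3: n3:foll/b5/[-]
after 7 — deliver 3→0: ·
after 8 — propose(0,'x'): ·
after 9 — deliver 0→3: n3:foll/b5/[x]
after 10 — deliver 3→0: ·
after 11 — timeout(1): n1:cand/b6/[-]
after 12 — deliver 1→4: n4:foll/b6/[-]
after 13 — deliver 4→1: ·
after 14 — deliver 1→0: n0:foll/b6/[-]
after 15 — deliver 0→1: ·
after 16 — deliver 1→3: n3:foll/b6/[x]
after 17 — deliver 3→1: n1:lead/b6/[-]
after 18 — deliver 4→3: ·
after 19 — deliver 4→0: ·
after 20 — propose(0,'y'): ·
after 21 — deliver 0→4: ·
after 22 — deliver 4→0: ·
after 23 — deliver 0→2: n2:foll/b5/[x]
after 24 — deliver 2→0: ·
after 25 — deliver 0→1: ·
after 26 — deliver 1→0: ·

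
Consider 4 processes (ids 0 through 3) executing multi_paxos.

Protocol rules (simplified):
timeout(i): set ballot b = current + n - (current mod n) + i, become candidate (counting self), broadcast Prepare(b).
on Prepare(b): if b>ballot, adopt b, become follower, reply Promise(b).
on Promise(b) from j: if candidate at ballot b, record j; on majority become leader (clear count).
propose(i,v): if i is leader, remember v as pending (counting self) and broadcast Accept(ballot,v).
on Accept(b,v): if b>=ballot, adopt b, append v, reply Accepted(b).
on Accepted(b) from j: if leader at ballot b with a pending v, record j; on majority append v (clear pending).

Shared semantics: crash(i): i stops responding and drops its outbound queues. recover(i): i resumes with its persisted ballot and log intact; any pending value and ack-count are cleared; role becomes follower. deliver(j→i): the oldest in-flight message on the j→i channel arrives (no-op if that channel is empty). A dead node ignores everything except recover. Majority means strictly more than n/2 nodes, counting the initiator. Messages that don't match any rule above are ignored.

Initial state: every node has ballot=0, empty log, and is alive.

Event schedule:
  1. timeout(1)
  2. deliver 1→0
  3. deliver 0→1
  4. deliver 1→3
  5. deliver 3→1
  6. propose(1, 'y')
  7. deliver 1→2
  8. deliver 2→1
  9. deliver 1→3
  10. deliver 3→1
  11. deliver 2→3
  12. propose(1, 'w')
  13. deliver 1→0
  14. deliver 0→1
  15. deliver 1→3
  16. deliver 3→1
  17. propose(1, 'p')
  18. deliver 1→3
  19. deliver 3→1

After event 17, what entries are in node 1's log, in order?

e1 timeout(1): 1[cand,b=5,-]
e2 deliver 1→0: 0[foll,b=5,-]
e3 deliver 0→1: ·
e4 deliver 1→3: 3[foll,b=5,-]
e5 deliver 3→1: 1[lead,b=5,-]
e6 propose(1,'y'): ·
e7 deliver 1→2: 2[foll,b=5,-]
e8 deliver 2→1: ·
e9 deliver 1→3: 3[foll,b=5,y]
e10 deliver 3→1: ·
e11 deliver 2→3: ·
e12 propose(1,'w'): ·
e13 deliver 1→0: 0[foll,b=5,y]
e14 deliver 0→1: ·
e15 deliver 1→3: 3[foll,b=5,y,w]
e16 deliver 3→1: 1[lead,b=5,w]
e17 propose(1,'p'): ·

w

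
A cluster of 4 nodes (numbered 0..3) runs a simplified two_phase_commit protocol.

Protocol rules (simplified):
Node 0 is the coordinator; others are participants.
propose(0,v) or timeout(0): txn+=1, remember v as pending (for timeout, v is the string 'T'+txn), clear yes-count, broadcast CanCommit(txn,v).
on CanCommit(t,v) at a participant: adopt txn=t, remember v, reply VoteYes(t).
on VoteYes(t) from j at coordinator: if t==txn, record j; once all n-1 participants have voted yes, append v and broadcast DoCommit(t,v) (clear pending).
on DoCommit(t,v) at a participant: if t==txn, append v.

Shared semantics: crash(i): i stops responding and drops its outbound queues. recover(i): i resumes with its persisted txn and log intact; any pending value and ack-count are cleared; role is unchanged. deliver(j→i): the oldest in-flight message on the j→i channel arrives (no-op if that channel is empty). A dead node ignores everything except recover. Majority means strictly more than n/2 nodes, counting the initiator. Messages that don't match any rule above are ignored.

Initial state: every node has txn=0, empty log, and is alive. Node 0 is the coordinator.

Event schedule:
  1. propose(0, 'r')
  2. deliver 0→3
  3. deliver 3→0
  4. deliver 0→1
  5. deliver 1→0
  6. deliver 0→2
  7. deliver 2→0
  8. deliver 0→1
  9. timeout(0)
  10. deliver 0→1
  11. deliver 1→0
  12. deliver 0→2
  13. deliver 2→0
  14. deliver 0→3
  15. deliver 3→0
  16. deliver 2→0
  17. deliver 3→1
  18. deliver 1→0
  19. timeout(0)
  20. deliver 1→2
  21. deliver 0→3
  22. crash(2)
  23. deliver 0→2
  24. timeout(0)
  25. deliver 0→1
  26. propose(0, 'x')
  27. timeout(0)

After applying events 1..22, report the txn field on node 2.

e1 propose(0,'r'): 0[coor,t=1,-]
e2 deliver 0→3: 3[part,t=1,-]
e3 deliver 3→0: ·
e4 deliver 0→1: 1[part,t=1,-]
e5 deliver 1→0: ·
e6 deliver 0→2: 2[part,t=1,-]
e7 deliver 2→0: 0[coor,t=1,r]
e8 deliver 0→1: 1[part,t=1,r]
e9 timeout(0): 0[coor,t=2,r]
e10 deliver 0→1: 1[part,t=2,r]
e11 deliver 1→0: ·
e12 deliver 0→2: 2[part,t=1,r]
e13 deliver 2→0: ·
e14 deliver 0→3: 3[part,t=1,r]
e15 deliver 3→0: ·
e16 deliver 2→0: ·
e17 deliver 3→1: ·
e18 deliver 1→0: ·
e19 timeout(0): 0[coor,t=3,r]
e20 deliver 1→2: ·
e21 deliver 0→3: 3[part,t=2,r]
e22 crash(2): 2[✗part,t=1,r]

1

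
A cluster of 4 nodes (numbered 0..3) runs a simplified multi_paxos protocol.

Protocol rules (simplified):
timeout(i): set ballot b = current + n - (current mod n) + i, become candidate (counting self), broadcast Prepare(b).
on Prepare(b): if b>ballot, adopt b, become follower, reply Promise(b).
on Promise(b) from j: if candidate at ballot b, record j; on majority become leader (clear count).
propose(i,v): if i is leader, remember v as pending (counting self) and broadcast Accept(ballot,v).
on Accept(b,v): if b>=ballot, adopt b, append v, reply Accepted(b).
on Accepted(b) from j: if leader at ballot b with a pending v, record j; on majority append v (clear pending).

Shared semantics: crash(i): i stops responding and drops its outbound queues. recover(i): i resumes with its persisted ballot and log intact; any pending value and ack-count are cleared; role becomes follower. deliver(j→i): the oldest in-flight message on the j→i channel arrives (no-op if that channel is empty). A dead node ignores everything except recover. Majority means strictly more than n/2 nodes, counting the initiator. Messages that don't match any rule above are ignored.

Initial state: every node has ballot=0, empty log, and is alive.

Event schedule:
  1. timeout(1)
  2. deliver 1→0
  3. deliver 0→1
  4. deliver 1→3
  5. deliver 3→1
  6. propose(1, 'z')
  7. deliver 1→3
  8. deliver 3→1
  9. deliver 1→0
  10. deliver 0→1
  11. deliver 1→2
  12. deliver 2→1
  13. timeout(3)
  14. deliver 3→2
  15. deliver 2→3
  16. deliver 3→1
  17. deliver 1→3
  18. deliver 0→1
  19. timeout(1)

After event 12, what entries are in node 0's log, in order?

[1] timeout(1) → N1(cand b5 [-])
[2] deliver 1→0 → N0(foll b5 [-])
[3] deliver 0→1 → ∅
[4] deliver 1→3 → N3(foll b5 [-])
[5] deliver 3→1 → N1(lead b5 [-])
[6] propose(1,'z') → ∅
[7] deliver 1→3 → N3(foll b5 [z])
[8] deliver 3→1 → ∅
[9] deliver 1→0 → N0(foll b5 [z])
[10] deliver 0→1 → N1(lead b5 [z])
[11] deliver 1→2 → N2(foll b5 [-])
[12] deliver 2→1 → ∅

z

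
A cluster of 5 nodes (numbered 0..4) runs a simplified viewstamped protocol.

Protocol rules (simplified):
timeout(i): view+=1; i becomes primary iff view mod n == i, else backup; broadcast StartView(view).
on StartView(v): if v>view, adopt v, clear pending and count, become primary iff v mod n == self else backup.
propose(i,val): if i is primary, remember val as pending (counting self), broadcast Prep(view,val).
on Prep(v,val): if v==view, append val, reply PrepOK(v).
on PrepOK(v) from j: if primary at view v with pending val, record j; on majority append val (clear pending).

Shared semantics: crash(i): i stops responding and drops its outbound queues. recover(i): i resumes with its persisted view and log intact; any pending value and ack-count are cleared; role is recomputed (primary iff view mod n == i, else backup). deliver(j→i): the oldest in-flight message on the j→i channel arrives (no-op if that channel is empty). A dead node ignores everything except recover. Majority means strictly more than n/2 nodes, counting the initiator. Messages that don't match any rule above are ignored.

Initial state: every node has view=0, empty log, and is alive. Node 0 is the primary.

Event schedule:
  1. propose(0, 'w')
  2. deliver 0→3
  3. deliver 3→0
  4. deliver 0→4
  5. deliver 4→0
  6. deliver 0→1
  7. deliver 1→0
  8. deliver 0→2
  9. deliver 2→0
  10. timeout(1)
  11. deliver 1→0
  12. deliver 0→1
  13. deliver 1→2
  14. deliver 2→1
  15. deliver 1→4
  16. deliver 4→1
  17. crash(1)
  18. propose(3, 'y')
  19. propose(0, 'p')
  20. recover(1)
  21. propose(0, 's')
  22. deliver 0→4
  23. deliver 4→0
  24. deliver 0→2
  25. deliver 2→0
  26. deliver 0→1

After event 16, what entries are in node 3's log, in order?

1. propose(0,'w'):  nop
2. deliver 0→3:  <3:back v0 w>
3. deliver 3→0:  nop
4. deliver 0→4:  <4:back v0 w>
5. deliver 4→0:  <0:prim v0 w>
6. deliver 0→1:  <1:back v0 w>
7. deliver 1→0:  nop
8. deliver 0→2:  <2:back v0 w>
9. deliver 2→0:  nop
10. timeout(1):  <1:prim v1 w>
11. deliver 1→0:  <0:back v1 w>
12. deliver 0→1:  nop
13. deliver 1→2:  <2:back v1 w>
14. deliver 2→1:  nop
15. deliver 1→4:  <4:back v1 w>
16. deliver 4→1:  nop

w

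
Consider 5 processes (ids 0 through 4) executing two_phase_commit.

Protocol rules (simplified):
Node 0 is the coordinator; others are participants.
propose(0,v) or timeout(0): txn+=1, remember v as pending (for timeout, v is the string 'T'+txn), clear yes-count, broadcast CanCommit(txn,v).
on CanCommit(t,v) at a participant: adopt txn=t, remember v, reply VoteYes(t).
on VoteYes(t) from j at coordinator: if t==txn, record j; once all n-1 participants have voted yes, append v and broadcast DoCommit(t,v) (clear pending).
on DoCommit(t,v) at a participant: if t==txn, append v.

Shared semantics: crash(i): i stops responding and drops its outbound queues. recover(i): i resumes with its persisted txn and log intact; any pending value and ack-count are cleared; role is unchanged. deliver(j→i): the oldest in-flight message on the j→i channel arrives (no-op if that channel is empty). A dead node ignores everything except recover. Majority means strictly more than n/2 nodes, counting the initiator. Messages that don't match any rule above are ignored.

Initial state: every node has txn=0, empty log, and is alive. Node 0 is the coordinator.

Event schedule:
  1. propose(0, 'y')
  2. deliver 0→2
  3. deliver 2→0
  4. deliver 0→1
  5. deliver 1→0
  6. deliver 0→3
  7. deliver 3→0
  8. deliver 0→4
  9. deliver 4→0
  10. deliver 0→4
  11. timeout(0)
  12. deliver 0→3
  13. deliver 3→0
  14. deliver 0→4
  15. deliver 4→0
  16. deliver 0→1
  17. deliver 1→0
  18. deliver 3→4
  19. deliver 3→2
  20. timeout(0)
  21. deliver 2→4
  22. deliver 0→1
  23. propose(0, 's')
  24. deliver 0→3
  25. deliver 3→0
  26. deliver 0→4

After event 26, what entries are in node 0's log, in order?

y

[1] propose(0,'y') → N0(coor t1 [-])
[2] deliver 0→2 → N2(part t1 [-])
[3] deliver 2→0 → ∅
[4] deliver 0→1 → N1(part t1 [-])
[5] deliver 1→0 → ∅
[6] deliver 0→3 → N3(part t1 [-])
[7] deliver 3→0 → ∅
[8] deliver 0→4 → N4(part t1 [-])
[9] deliver 4→0 → N0(coor t1 [y])
[10] deliver 0→4 → N4(part t1 [y])
[11] timeout(0) → N0(coor t2 [y])
[12] deliver 0→3 → N3(part t1 [y])
[13] deliver 3→0 → ∅
[14] deliver 0→4 → N4(part t2 [y])
[15] deliver 4→0 → ∅
[16] deliver 0→1 → N1(part t1 [y])
[17] deliver 1→0 → ∅
[18] deliver 3→4 → ∅
[19] deliver 3→2 → ∅
[20] timeout(0) → N0(coor t3 [y])
[21] deliver 2→4 → ∅
[22] deliver 0→1 → N1(part t2 [y])
[23] propose(0,'s') → N0(coor t4 [y])
[24] deliver 0→3 → N3(part t2 [y])
[25] deliver 3→0 → ∅
[26] deliver 0→4 → N4(part t3 [y])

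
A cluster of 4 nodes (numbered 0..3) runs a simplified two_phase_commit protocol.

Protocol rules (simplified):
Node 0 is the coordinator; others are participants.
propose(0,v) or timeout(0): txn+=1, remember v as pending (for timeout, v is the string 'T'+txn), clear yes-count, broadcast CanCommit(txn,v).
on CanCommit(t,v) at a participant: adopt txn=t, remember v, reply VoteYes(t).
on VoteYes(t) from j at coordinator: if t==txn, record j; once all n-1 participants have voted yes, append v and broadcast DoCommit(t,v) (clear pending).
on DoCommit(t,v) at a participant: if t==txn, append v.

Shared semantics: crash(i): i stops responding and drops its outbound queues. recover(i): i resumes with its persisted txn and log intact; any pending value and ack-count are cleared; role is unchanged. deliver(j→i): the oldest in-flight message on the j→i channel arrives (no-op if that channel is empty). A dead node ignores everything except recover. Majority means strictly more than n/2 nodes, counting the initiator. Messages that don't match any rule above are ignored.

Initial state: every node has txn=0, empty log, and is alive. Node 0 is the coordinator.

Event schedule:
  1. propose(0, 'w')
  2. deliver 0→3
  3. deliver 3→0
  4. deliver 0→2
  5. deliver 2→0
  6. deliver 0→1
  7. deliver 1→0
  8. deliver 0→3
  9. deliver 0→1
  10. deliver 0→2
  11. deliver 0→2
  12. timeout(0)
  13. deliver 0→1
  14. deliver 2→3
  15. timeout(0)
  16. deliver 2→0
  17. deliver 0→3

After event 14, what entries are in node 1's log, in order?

[1] propose(0,'w') → N0(coor t1 [-])
[2] deliver 0→3 → N3(part t1 [-])
[3] deliver 3→0 → ∅
[4] deliver 0→2 → N2(part t1 [-])
[5] deliver 2→0 → ∅
[6] deliver 0→1 → N1(part t1 [-])
[7] deliver 1→0 → N0(coor t1 [w])
[8] deliver 0→3 → N3(part t1 [w])
[9] deliver 0→1 → N1(part t1 [w])
[10] deliver 0→2 → N2(part t1 [w])
[11] deliver 0→2 → ∅
[12] timeout(0) → N0(coor t2 [w])
[13] deliver 0→1 → N1(part t2 [w])
[14] deliver 2→3 → ∅

w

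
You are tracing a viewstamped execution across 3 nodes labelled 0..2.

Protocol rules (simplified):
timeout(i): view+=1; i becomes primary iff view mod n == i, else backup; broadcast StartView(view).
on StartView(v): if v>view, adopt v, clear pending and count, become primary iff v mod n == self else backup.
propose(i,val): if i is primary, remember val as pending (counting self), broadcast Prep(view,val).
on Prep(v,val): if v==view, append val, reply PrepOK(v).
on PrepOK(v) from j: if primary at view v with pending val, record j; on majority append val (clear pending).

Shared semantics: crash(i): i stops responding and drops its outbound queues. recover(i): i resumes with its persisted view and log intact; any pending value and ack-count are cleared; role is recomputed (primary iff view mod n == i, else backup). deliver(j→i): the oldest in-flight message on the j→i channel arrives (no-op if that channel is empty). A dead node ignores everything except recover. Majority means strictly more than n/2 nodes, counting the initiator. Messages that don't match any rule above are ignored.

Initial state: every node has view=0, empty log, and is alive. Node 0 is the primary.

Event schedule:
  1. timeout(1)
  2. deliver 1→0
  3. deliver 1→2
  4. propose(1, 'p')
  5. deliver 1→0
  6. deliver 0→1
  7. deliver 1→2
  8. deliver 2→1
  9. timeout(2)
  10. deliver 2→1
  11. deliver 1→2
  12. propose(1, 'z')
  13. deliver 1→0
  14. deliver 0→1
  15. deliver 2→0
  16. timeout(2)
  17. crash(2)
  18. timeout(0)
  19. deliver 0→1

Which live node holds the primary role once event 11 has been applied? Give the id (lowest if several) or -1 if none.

e1 timeout(1): 1[prim,v=1,-]
e2 deliver 1→0: 0[back,v=1,-]
e3 deliver 1→2: 2[back,v=1,-]
e4 propose(1,'p'): ·
e5 deliver 1→0: 0[back,v=1,p]
e6 deliver 0→1: 1[prim,v=1,p]
e7 deliver 1→2: 2[back,v=1,p]
e8 deliver 2→1: ·
e9 timeout(2): 2[prim,v=2,p]
e10 deliver 2→1: 1[back,v=2,p]
e11 deliver 1→2: ·

2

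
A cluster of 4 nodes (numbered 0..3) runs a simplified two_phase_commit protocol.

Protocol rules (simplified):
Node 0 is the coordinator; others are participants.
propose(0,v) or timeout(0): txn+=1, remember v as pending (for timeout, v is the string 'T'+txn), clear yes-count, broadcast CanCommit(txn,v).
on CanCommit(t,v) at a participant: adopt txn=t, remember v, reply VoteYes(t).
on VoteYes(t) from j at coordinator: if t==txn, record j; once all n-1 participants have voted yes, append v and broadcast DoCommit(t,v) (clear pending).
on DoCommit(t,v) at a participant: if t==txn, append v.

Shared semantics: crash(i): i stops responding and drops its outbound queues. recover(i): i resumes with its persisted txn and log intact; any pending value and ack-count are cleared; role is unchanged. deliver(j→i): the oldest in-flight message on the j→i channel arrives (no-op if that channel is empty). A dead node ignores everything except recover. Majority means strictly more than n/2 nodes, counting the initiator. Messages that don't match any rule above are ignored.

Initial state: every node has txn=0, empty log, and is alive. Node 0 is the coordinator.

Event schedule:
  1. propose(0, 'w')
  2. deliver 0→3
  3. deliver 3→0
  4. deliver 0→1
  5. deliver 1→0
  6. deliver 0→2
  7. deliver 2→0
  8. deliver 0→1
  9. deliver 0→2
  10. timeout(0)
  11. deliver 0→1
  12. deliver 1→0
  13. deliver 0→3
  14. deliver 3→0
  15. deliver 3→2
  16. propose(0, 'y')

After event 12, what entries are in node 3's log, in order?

empty

1. propose(0,'w'):  <0:coor t1 ->
2. deliver 0→3:  <3:part t1 ->
3. deliver 3→0:  nop
4. deliver 0→1:  <1:part t1 ->
5. deliver 1→0:  nop
6. deliver 0→2:  <2:part t1 ->
7. deliver 2→0:  <0:coor t1 w>
8. deliver 0→1:  <1:part t1 w>
9. deliver 0→2:  <2:part t1 w>
10. timeout(0):  <0:coor t2 w>
11. deliver 0→1:  <1:part t2 w>
12. deliver 1→0:  nop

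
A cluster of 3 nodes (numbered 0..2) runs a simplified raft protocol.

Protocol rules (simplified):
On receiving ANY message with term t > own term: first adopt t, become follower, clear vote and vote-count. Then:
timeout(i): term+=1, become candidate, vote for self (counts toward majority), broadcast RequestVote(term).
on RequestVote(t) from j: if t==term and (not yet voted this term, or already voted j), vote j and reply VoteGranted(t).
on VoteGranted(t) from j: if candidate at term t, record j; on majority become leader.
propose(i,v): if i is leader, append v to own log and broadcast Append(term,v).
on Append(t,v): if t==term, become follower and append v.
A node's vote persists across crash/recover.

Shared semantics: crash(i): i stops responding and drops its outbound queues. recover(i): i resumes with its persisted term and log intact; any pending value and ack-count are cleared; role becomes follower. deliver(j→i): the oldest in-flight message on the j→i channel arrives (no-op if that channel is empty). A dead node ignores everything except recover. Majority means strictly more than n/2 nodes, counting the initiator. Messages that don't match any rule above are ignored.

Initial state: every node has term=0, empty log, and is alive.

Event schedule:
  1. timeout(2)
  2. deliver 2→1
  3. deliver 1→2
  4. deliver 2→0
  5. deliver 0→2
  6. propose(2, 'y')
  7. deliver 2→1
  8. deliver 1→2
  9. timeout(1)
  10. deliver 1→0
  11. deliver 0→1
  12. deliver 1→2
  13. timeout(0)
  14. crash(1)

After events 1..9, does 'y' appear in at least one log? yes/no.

step 1 timeout(2): 2={cand,t=1,log=-}
step 2 deliver 2→1: 1={foll,t=1,log=-}
step 3 deliver 1→2: 2={lead,t=1,log=-}
step 4 deliver 2→0: 0={foll,t=1,log=-}
step 5 deliver 0→2: —
step 6 propose(2,'y'): 2={lead,t=1,log=y}
step 7 deliver 2→1: 1={foll,t=1,log=y}
step 8 deliver 1→2: —
step 9 timeout(1): 1={cand,t=2,log=y}

yes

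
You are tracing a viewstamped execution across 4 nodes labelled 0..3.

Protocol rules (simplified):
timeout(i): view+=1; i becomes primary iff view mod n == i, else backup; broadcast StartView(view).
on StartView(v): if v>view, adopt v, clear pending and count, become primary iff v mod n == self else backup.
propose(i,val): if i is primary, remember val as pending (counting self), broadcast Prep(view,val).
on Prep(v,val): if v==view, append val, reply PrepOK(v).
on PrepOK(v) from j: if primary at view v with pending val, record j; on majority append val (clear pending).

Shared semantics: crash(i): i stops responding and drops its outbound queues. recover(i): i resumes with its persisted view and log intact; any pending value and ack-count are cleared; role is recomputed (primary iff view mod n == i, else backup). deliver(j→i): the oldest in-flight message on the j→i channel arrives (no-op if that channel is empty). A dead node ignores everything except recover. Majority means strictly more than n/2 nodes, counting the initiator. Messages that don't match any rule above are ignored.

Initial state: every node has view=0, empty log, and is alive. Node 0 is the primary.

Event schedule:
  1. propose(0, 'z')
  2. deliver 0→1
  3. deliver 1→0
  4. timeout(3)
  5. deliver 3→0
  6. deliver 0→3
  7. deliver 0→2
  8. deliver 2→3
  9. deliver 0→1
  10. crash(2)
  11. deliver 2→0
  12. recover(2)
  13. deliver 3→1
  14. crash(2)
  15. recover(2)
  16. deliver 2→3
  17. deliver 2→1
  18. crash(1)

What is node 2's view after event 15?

step 1 propose(0,'z'): —
step 2 deliver 0→1: 1={back,v=0,log=z}
step 3 deliver 1→0: —
step 4 timeout(3): 3={back,v=1,log=-}
step 5 deliver 3→0: 0={back,v=1,log=-}
step 6 deliver 0→3: —
step 7 deliver 0→2: 2={back,v=0,log=z}
step 8 deliver 2→3: —
step 9 deliver 0→1: —
step 10 crash(2): 2={✗back,v=0,log=z}
step 11 deliver 2→0: —
step 12 recover(2): 2={back,v=0,log=z}
step 13 deliver 3→1: 1={prim,v=1,log=z}
step 14 crash(2): 2={✗back,v=0,log=z}
step 15 recover(2): 2={back,v=0,log=z}

0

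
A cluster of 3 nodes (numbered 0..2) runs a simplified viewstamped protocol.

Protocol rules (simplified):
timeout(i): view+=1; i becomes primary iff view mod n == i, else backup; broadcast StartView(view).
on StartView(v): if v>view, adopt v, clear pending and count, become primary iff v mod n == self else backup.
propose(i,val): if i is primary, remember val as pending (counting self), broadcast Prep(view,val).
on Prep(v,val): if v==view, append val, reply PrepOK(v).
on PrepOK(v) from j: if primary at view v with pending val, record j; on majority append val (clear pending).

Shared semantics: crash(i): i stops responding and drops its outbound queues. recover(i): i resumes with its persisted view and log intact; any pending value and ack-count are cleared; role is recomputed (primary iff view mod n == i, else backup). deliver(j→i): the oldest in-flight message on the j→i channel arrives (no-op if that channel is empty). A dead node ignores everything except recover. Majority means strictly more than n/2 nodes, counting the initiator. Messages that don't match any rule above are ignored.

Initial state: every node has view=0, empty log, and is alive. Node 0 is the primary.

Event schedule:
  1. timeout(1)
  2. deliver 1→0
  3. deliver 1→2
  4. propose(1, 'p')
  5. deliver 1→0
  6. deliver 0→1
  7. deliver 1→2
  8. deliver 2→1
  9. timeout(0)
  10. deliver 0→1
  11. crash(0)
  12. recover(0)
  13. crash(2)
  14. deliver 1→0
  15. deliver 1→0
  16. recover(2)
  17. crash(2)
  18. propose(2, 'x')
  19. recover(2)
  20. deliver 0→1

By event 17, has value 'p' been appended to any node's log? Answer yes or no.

e1 timeout(1): 1[prim,v=1,-]
e2 deliver 1→0: 0[back,v=1,-]
e3 deliver 1→2: 2[back,v=1,-]
e4 propose(1,'p'): ·
e5 deliver 1→0: 0[back,v=1,p]
e6 deliver 0→1: 1[prim,v=1,p]
e7 deliver 1→2: 2[back,v=1,p]
e8 deliver 2→1: ·
e9 timeout(0): 0[back,v=2,p]
e10 deliver 0→1: 1[back,v=2,p]
e11 crash(0): 0[✗back,v=2,p]
e12 recover(0): 0[back,v=2,p]
e13 crash(2): 2[✗back,v=1,p]
e14 deliver 1→0: ·
e15 deliver 1→0: ·
e16 recover(2): 2[back,v=1,p]
e17 crash(2): 2[✗back,v=1,p]

yes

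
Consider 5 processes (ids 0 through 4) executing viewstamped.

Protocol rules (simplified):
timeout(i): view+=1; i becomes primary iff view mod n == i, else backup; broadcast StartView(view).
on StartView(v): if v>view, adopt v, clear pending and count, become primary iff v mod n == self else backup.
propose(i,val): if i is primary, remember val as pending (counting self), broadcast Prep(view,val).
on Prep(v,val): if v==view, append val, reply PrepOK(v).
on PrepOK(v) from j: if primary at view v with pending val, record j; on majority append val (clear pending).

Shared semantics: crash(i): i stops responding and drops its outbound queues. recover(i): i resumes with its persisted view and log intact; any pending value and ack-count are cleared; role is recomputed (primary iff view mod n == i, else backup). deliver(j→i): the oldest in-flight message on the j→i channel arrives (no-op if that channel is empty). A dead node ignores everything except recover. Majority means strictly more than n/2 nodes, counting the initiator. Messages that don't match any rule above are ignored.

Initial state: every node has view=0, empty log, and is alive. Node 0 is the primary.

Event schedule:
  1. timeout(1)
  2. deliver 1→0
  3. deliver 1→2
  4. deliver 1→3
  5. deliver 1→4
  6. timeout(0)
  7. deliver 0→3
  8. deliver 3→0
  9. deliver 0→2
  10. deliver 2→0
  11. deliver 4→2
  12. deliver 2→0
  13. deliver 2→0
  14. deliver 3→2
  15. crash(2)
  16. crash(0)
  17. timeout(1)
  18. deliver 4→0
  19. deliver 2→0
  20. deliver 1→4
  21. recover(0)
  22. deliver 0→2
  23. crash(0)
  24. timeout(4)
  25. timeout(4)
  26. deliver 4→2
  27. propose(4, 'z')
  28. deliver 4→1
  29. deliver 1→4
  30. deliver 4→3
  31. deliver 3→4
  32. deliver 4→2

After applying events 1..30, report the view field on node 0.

2

e1 timeout(1): 1[prim,v=1,-]
e2 deliver 1→0: 0[back,v=1,-]
e3 deliver 1→2: 2[back,v=1,-]
e4 deliver 1→3: 3[back,v=1,-]
e5 deliver 1→4: 4[back,v=1,-]
e6 timeout(0): 0[back,v=2,-]
e7 deliver 0→3: 3[back,v=2,-]
e8 deliver 3→0: ·
e9 deliver 0→2: 2[prim,v=2,-]
e10 deliver 2→0: ·
e11 deliver 4→2: ·
e12 deliver 2→0: ·
e13 deliver 2→0: ·
e14 deliver 3→2: ·
e15 crash(2): 2[✗prim,v=2,-]
e16 crash(0): 0[✗back,v=2,-]
e17 timeout(1): 1[back,v=2,-]
e18 deliver 4→0: ·
e19 deliver 2→0: ·
e20 deliver 1→4: 4[back,v=2,-]
e21 recover(0): 0[back,v=2,-]
e22 deliver 0→2: ·
e23 crash(0): 0[✗back,v=2,-]
e24 timeout(4): 4[back,v=3,-]
e25 timeout(4): 4[prim,v=4,-]
e26 deliver 4→2: ·
e27 propose(4,'z'): ·
e28 deliver 4→1: 1[back,v=3,-]
e29 deliver 1→4: ·
e30 deliver 4→3: 3[prim,v=3,-]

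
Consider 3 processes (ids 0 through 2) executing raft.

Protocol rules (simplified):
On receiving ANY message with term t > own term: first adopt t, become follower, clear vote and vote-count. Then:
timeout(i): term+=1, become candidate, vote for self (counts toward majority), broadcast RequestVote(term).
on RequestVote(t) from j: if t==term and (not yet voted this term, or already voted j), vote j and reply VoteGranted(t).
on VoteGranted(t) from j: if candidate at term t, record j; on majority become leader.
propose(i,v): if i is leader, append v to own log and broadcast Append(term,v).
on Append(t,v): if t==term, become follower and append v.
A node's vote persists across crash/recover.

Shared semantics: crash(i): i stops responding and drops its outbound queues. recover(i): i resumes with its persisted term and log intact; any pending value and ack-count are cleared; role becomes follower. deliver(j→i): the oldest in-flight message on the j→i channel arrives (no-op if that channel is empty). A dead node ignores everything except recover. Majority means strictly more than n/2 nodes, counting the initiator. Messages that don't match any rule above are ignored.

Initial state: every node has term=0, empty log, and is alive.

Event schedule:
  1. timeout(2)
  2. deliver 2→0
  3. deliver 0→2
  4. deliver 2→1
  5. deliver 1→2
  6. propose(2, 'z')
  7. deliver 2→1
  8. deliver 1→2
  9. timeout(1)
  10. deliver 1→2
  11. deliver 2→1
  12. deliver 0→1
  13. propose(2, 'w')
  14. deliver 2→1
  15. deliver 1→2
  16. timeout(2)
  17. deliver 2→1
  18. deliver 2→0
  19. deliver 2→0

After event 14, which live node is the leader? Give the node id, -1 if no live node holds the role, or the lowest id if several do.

1

step 1 timeout(2): 2={cand,t=1,log=-}
step 2 deliver 2→0: 0={foll,t=1,log=-}
step 3 deliver 0→2: 2={lead,t=1,log=-}
step 4 deliver 2→1: 1={foll,t=1,log=-}
step 5 deliver 1→2: —
step 6 propose(2,'z'): 2={lead,t=1,log=z}
step 7 deliver 2→1: 1={foll,t=1,log=z}
step 8 deliver 1→2: —
step 9 timeout(1): 1={cand,t=2,log=z}
step 10 deliver 1→2: 2={foll,t=2,log=z}
step 11 deliver 2→1: 1={lead,t=2,log=z}
step 12 deliver 0→1: —
step 13 propose(2,'w'): —
step 14 deliver 2→1: —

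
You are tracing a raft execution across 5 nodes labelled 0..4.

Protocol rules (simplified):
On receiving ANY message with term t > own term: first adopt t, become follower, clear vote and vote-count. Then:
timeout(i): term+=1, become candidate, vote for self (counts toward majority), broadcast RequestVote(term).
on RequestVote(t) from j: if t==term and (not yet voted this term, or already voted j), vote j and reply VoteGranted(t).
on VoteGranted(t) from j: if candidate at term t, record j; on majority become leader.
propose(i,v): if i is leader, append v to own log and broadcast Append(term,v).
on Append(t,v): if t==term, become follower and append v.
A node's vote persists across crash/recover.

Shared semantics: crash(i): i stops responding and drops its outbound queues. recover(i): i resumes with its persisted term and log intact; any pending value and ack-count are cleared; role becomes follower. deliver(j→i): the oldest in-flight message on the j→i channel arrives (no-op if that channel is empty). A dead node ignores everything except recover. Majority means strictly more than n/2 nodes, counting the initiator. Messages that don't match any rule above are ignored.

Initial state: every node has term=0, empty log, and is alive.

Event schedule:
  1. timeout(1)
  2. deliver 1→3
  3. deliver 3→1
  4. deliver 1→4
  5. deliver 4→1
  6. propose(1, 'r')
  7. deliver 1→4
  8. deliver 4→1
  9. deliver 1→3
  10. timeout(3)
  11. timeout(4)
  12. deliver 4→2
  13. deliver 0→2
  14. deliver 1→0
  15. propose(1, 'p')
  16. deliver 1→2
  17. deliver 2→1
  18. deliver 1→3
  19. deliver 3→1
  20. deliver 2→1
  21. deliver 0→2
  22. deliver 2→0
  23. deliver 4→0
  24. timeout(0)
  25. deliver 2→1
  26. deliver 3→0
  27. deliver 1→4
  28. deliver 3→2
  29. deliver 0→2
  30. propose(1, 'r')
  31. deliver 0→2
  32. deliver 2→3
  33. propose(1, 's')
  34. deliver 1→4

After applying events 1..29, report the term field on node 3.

2

e1 timeout(1): 1[cand,t=1,-]
e2 deliver 1→3: 3[foll,t=1,-]
e3 deliver 3→1: ·
e4 deliver 1→4: 4[foll,t=1,-]
e5 deliver 4→1: 1[lead,t=1,-]
e6 propose(1,'r'): 1[lead,t=1,r]
e7 deliver 1→4: 4[foll,t=1,r]
e8 deliver 4→1: ·
e9 deliver 1→3: 3[foll,t=1,r]
e10 timeout(3): 3[cand,t=2,r]
e11 timeout(4): 4[cand,t=2,r]
e12 deliver 4→2: 2[foll,t=2,-]
e13 deliver 0→2: ·
e14 deliver 1→0: 0[foll,t=1,-]
e15 propose(1,'p'): 1[lead,t=1,r,p]
e16 deliver 1→2: ·
e17 deliver 2→1: ·
e18 deliver 1→3: ·
e19 deliver 3→1: 1[foll,t=2,r,p]
e20 deliver 2→1: ·
e21 deliver 0→2: ·
e22 deliver 2→0: ·
e23 deliver 4→0: 0[foll,t=2,-]
e24 timeout(0): 0[cand,t=3,-]
e25 deliver 2→1: ·
e26 deliver 3→0: ·
e27 deliver 1→4: ·
e28 deliver 3→2: ·
e29 deliver 0→2: 2[foll,t=3,-]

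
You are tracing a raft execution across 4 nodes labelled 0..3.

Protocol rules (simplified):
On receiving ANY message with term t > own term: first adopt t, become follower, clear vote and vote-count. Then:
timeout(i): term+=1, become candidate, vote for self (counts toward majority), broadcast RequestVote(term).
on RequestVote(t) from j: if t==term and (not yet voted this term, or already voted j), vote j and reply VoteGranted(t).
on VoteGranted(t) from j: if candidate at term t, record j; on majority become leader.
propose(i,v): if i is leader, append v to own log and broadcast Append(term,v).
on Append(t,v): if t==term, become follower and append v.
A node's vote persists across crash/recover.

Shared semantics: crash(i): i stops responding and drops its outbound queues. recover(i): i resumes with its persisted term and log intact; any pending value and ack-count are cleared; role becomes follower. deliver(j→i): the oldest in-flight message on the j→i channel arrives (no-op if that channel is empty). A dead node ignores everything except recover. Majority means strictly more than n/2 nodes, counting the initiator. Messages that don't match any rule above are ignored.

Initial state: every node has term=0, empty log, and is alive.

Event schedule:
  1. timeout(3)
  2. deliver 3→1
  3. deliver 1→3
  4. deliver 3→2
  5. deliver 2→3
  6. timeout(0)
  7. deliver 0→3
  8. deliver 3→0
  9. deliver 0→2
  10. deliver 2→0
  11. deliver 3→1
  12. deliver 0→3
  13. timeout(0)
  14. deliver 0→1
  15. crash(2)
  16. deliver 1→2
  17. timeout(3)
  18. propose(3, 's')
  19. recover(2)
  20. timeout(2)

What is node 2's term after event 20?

2

1. timeout(3):  <3:cand t1 ->
2. deliver 3→1:  <1:foll t1 ->
3. deliver 1→3:  nop
4. deliver 3→2:  <2:foll t1 ->
5. deliver 2→3:  <3:lead t1 ->
6. timeout(0):  <0:cand t1 ->
7. deliver 0→3:  nop
8. deliver 3→0:  nop
9. deliver 0→2:  nop
10. deliver 2→0:  nop
11. deliver 3→1:  nop
12. deliver 0→3:  nop
13. timeout(0):  <0:cand t2 ->
14. deliver 0→1:  nop
15. crash(2):  <2:✗foll t1 ->
16. deliver 1→2:  nop
17. timeout(3):  <3:cand t2 ->
18. propose(3,'s'):  nop
19. recover(2):  <2:foll t1 ->
20. timeout(2):  <2:cand t2 ->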